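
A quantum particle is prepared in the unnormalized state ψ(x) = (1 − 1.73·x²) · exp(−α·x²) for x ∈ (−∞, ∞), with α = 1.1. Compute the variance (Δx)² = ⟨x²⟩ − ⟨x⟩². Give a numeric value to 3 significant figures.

0.322

Compute ⟨x⟩ and ⟨x²⟩ separately, then (Δx)² = ⟨x²⟩ − ⟨x⟩².
Expand each integrand as polynomial × e^(−2αx²) and use ∫x^(2j)·e^(−2αx²) dx = (2j−1)!!/(4α)^j · √(π/(2α)), odd powers → 0; here √(π/(2α)) = 1.1950.
Normalization: ∫|ψ|² dx = 0.80950.
⟨x⟩ = 0.0000 and ⟨x²⟩ = 0.32201.
(Δx)² = 0.32201 − (0.0000)² = 0.32201.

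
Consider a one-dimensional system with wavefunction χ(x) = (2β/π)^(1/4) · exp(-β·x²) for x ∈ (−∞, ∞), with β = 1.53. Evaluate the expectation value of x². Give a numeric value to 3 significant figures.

⟨x²⟩ = ∫ x²·|χ|² dx (integrals over the domain).
Gaussian moments: ∫x^(2j)·e^(−2βx²) dx = (2j−1)!!/(4β)^j · √(π/(2β)), odd powers integrate to 0; here √(π/(2β)) = 1.0132.
⟨x²⟩ = 0.16340.

0.163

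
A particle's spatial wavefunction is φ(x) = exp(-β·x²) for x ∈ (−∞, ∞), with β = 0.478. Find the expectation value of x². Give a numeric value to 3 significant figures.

0.523

⟨x²⟩ = ∫ x²·|φ|² dx / ∫|φ|² dx (integrals over the domain).
Gaussian moments: ∫x^(2j)·e^(−2βx²) dx = (2j−1)!!/(4β)^j · √(π/(2β)), odd powers integrate to 0; here √(π/(2β)) = 1.8128.
State is unnormalized: ∫|φ|² dx = 1.8128, and ∫φ*·x²·φ dx = 0.94811, so ⟨x²⟩ = 0.94811 / 1.8128.
⟨x²⟩ = 0.52301.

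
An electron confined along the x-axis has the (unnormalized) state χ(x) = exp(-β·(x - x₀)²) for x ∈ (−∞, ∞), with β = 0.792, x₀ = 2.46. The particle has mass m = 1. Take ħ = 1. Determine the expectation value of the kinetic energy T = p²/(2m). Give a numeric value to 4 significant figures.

0.3960

T = −(ħ²/2m) d²/dx², so ⟨T⟩ = −(ħ²/2m) ∫ χ*·χ'' dx / ∫|χ|² dx; with m = 1.
Gaussian moments (u = x − x₀): ∫u^(2j)·e^(−2βu²) du = (2j−1)!!/(4β)^j · √(π/(2β)), odd powers integrate to 0; here √(π/(2β)) = 1.4083. Derivatives: d/dx e^(−βu²) = −2βu·e^(−βu²), d²/dx² e^(−βu²) = (4β²u² − 2β)·e^(−βu²).
State is unnormalized: ∫|χ|² dx = 1.4083, and ∫χ*·(−ħ²/2m · χ'') dx = 0.55769, so ⟨T⟩ = 0.55769 / 1.4083.
⟨T⟩ = 0.39600.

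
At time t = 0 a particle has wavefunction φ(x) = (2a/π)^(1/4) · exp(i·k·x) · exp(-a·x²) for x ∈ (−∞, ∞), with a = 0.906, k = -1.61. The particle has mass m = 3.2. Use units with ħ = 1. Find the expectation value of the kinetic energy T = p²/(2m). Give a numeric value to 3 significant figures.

T = −(ħ²/2m) d²/dx², so ⟨T⟩ = −(ħ²/2m) ∫ φ*·φ'' dx; with m = 3.2.
Gaussian moments: ∫x^(2j)·e^(−2ax²) dx = (2j−1)!!/(4a)^j · √(π/(2a)), odd powers integrate to 0; here √(π/(2a)) = 1.3167. Derivatives: φ′ = (ik − 2ax)·φ, φ″ = ((ik − 2ax)² − 2a)·φ; the odd-in-x pieces drop out.
⟨T⟩ = 0.54658.

0.547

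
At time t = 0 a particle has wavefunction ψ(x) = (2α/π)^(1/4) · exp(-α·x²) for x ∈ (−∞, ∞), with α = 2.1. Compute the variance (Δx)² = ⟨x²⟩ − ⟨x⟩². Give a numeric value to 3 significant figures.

0.119

Compute ⟨x⟩ and ⟨x²⟩ separately, then (Δx)² = ⟨x²⟩ − ⟨x⟩².
Gaussian moments: ∫x^(2j)·e^(−2αx²) dx = (2j−1)!!/(4α)^j · √(π/(2α)), odd powers integrate to 0; here √(π/(2α)) = 0.86487.
⟨x⟩ = 0.0000 and ⟨x²⟩ = 0.11905.
(Δx)² = 0.11905 − (0.0000)² = 0.11905.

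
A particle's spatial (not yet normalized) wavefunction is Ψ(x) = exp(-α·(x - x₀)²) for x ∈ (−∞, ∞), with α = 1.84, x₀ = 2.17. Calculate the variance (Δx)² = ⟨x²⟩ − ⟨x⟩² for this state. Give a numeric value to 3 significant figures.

Compute ⟨x⟩ and ⟨x²⟩ separately, then (Δx)² = ⟨x²⟩ − ⟨x⟩².
Gaussian moments (u = x − x₀): ∫u^(2j)·e^(−2αu²) du = (2j−1)!!/(4α)^j · √(π/(2α)), odd powers integrate to 0; here √(π/(2α)) = 0.92396.
Normalization: ∫|Ψ|² dx = 0.92396.
⟨x⟩ = 2.1700 and ⟨x²⟩ = 4.8448.
(Δx)² = 4.8448 − (2.1700)² = 0.13587.

0.136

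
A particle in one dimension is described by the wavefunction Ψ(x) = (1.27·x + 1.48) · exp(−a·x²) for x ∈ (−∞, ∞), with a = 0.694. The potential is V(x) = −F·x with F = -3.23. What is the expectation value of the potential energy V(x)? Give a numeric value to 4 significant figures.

1.578

⟨V⟩ = ∫ V(x)·|Ψ|² dx / ∫|Ψ|² dx.
Expand each integrand as polynomial × e^(−2ax²) and use ∫x^(2j)·e^(−2ax²) dx = (2j−1)!!/(4a)^j · √(π/(2a)), odd powers → 0; here √(π/(2a)) = 1.5045.
State is unnormalized: ∫|Ψ|² dx = 4.1695, and ∫Ψ*·V(x)·Ψ dx = 6.5805, so ⟨V⟩ = 6.5805 / 4.1695.
⟨V⟩ = 1.5783.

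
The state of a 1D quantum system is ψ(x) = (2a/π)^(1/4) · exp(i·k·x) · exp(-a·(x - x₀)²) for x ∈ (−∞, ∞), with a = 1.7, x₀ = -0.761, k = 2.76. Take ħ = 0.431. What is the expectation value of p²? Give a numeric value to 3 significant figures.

1.73

p² ψ = −ħ² d²ψ/dx²; ⟨p²⟩ = −ħ² ∫ ψ*·ψ'' dx.
Gaussian moments (u = x − x₀): ∫u^(2j)·e^(−2au²) du = (2j−1)!!/(4a)^j · √(π/(2a)), odd powers integrate to 0; here √(π/(2a)) = 0.96125. Derivatives: ψ′ = (ik − 2au)·ψ, ψ″ = ((ik − 2au)² − 2a)·ψ; the odd-in-u pieces drop out.
⟨p²⟩ = 1.7308.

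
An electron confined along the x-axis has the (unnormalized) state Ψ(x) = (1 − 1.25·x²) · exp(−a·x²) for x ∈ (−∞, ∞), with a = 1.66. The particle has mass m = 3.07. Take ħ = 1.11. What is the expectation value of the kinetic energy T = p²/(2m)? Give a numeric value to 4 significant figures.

0.7415

T = −(ħ²/2m) d²/dx², so ⟨T⟩ = −(ħ²/2m) ∫ Ψ*·Ψ'' dx / ∫|Ψ|² dx; with m = 3.07.
Expand each integrand as polynomial × e^(−2ax²) and use ∫x^(2j)·e^(−2ax²) dx = (2j−1)!!/(4a)^j · √(π/(2a)), odd powers → 0; here √(π/(2a)) = 0.97276. Differentiate with the product rule, d/dx e^(−ax²) = −2ax·e^(−ax²).
State is unnormalized: ∫|Ψ|² dx = 0.70993, and ∫Ψ*·(−ħ²/2m · Ψ'') dx = 0.52642, so ⟨T⟩ = 0.52642 / 0.70993.
⟨T⟩ = 0.74151.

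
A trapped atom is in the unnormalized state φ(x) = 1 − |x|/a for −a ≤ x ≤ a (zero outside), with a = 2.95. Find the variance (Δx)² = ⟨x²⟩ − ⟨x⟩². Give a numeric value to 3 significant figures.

Compute ⟨x⟩ and ⟨x²⟩ separately, then (Δx)² = ⟨x²⟩ − ⟨x⟩².
φ is even, so ∫ over [−a, a] = 2∫₀ᵃ with φ = 1 − x/a there: ∫₀ᵃ (1 − x/a)² dx = a/3, ∫₀ᵃ x²(1 − x/a)² dx = a³/30, ∫₀ᵃ x⁴(1 − x/a)² dx = a⁵/105.
Normalization: ∫|φ|² dx = 1.9667.
⟨x⟩ = 0.0000 and ⟨x²⟩ = 0.87025.
(Δx)² = 0.87025 − (0.0000)² = 0.87025.

0.870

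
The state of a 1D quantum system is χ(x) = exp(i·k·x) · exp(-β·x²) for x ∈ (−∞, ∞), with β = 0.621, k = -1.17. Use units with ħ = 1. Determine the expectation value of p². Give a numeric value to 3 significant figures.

p² χ = −ħ² d²χ/dx²; ⟨p²⟩ = −ħ² ∫ χ*·χ'' dx / ∫|χ|² dx.
Gaussian moments: ∫x^(2j)·e^(−2βx²) dx = (2j−1)!!/(4β)^j · √(π/(2β)), odd powers integrate to 0; here √(π/(2β)) = 1.5904. Derivatives: χ′ = (ik − 2βx)·χ, χ″ = ((ik − 2βx)² − 2β)·χ; the odd-in-x pieces drop out.
State is unnormalized: ∫|χ|² dx = 1.5904, and ∫χ*·(−ħ² χ'') dx = 3.1648, so ⟨p²⟩ = 3.1648 / 1.5904.
⟨p²⟩ = 1.9899.

1.99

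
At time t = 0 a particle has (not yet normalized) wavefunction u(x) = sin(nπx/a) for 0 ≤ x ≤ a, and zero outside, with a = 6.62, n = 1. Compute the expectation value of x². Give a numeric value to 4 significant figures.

⟨x²⟩ = ∫ x²·|u|² dx / ∫|u|² dx (integrals over the domain).
With sin²θ = (1 − cos2θ)/2 on 0 ≤ x ≤ a: ∫sin²(nπx/a) dx = a/2, ∫x·sin²(nπx/a) dx = a²/4, ∫x²·sin²(nπx/a) dx = a³·(1/6 − 1/(4n²π²)); higher powers xᵏ the same way, integrating xᵏ·cos(2nπx/a) by parts.
State is unnormalized: ∫|u|² dx = 3.3100, and ∫u*·x²·u dx = 41.004, so ⟨x²⟩ = 41.004 / 3.3100.
⟨x²⟩ = 12.388.

12.39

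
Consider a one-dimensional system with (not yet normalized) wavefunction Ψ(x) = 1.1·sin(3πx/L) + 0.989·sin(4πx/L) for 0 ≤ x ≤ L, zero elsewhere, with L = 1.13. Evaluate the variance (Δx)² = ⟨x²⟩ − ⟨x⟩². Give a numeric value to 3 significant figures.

Compute ⟨x⟩ and ⟨x²⟩ separately, then (Δx)² = ⟨x²⟩ − ⟨x⟩².
On 0 ≤ x ≤ L (j ≠ l): ∫sin²(jπx/L) dx = L/2, ∫sin(jπx/L)·sin(lπx/L) dx = 0; diagonal moments ∫x·sin²(jπx/L) dx = L²/4, ∫x²·sin²(jπx/L) dx = L³·(1/6 − 1/(4j²π²)); cross terms ∫x·sin(jπx/L)·sin(lπx/L) dx = 0 for j + l even and −4jlL²/(π²(j² − l²)²) for j + l odd, ∫x²·sin(jπx/L)·sin(lπx/L) dx = (−1)^(j+l)·4jlL³/(π²(j² − l²)²); higher powers the same way via product-to-sum and parts.
Normalization: ∫|Ψ|² dx = 1.2363.
⟨x⟩ = 0.34195 and ⟨x²⟩ = 0.16781.
(Δx)² = 0.16781 − (0.34195)² = 0.050875.

0.0509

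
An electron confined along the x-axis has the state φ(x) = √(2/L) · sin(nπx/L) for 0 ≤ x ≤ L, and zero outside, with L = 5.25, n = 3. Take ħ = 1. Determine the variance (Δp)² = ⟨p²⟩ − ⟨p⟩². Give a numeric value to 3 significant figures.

Compute ⟨p⟩ and ⟨p²⟩ separately; (Δp)² = ⟨p²⟩ − ⟨p⟩².
d/dx sin(nπx/L) = (nπ/L)·cos(nπx/L) and d²/dx² sin(nπx/L) = −(nπ/L)²·sin(nπx/L); on 0 ≤ x ≤ L, ∫sin²(nπx/L) dx = L/2 and ∫sin(nπx/L)·cos(nπx/L) dx = 0.
⟨p⟩ = 0.0000 and ⟨p²⟩ = 3.2227.
(Δp)² = 3.2227 − (0.0000)² = 3.2227.

3.22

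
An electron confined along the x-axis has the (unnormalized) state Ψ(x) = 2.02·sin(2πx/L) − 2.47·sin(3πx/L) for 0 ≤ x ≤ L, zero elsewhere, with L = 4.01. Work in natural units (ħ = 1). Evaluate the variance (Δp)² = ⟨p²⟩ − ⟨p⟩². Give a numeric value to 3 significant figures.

4.29

Compute ⟨p⟩ and ⟨p²⟩ separately; (Δp)² = ⟨p²⟩ − ⟨p⟩².
d²/dx² sin(jπx/L) = −(jπ/L)²·sin(jπx/L); on 0 ≤ x ≤ L, ∫sin²(jπx/L) dx = L/2 and ∫sin(jπx/L)·sin(lπx/L) dx = 0 for j ≠ l, so only diagonal terms survive in ∫|Ψ|² and ∫Ψ·Ψ″; ∫Ψ·Ψ′ dx = [Ψ²/2] between the walls = 0.
Normalization: ∫|Ψ|² dx = 20.414.
⟨p⟩ = 0.0000 and ⟨p²⟩ = 4.2941.
(Δp)² = 4.2941 − (0.0000)² = 4.2941.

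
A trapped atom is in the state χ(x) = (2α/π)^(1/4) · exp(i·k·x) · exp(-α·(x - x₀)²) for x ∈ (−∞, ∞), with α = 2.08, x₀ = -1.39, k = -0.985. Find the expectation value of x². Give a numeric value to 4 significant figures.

⟨x²⟩ = ∫ x²·|χ|² dx (integrals over the domain).
Gaussian moments (u = x − x₀): ∫u^(2j)·e^(−2αu²) du = (2j−1)!!/(4α)^j · √(π/(2α)), odd powers integrate to 0; here √(π/(2α)) = 0.86902.
⟨x²⟩ = 2.0523.

2.052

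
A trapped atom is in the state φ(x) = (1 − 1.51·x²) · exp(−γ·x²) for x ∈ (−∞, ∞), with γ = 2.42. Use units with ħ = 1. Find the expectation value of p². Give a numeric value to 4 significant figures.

4.714

p² φ = −ħ² d²φ/dx²; ⟨p²⟩ = −ħ² ∫ φ*·φ'' dx / ∫|φ|² dx.
Expand each integrand as polynomial × e^(−2γx²) and use ∫x^(2j)·e^(−2γx²) dx = (2j−1)!!/(4γ)^j · √(π/(2γ)), odd powers → 0; here √(π/(2γ)) = 0.80566. Differentiate with the product rule, d/dx e^(−γx²) = −2γx·e^(−γx²).
State is unnormalized: ∫|φ|² dx = 0.61312, and ∫φ*·(−ħ² φ'') dx = 2.8901, so ⟨p²⟩ = 2.8901 / 0.61312.
⟨p²⟩ = 4.7137.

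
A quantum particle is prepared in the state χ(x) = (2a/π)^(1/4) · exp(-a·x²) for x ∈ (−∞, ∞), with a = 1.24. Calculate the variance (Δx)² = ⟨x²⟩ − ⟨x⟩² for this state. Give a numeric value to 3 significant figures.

0.202

Compute ⟨x⟩ and ⟨x²⟩ separately, then (Δx)² = ⟨x²⟩ − ⟨x⟩².
Gaussian moments: ∫x^(2j)·e^(−2ax²) dx = (2j−1)!!/(4a)^j · √(π/(2a)), odd powers integrate to 0; here √(π/(2a)) = 1.1255.
⟨x⟩ = 0.0000 and ⟨x²⟩ = 0.20161.
(Δx)² = 0.20161 − (0.0000)² = 0.20161.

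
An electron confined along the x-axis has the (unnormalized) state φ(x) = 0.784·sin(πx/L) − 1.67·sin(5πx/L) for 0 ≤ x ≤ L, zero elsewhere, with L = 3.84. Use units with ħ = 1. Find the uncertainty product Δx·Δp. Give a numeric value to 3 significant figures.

3.70

Δx = √(⟨x²⟩−⟨x⟩²), Δp = √(⟨p²⟩−⟨p⟩²).
On 0 ≤ x ≤ L (j ≠ l): ∫sin²(jπx/L) dx = L/2, ∫sin(jπx/L)·sin(lπx/L) dx = 0; diagonal moments ∫x·sin²(jπx/L) dx = L²/4, ∫x²·sin²(jπx/L) dx = L³·(1/6 − 1/(4j²π²)); cross terms ∫x·sin(jπx/L)·sin(lπx/L) dx = 0 for j + l even and −4jlL²/(π²(j² − l²)²) for j + l odd, ∫x²·sin(jπx/L)·sin(lπx/L) dx = (−1)^(j+l)·4jlL³/(π²(j² − l²)²); higher powers the same way via product-to-sum and parts. d²/dx² sin(jπx/L) = −(jπ/L)²·sin(jπx/L); on 0 ≤ x ≤ L, ∫sin²(jπx/L) dx = L/2 and ∫sin(jπx/L)·sin(lπx/L) dx = 0 for j ≠ l, so only diagonal terms survive in ∫|φ|² and ∫φ·φ″; ∫φ·φ′ dx = [φ²/2] between the walls = 0.
Normalization: ∫|φ|² dx = 6.5348.
⟨x⟩ = 1.9200, ⟨x²⟩ = 4.6760 ⇒ Δx = 0.99478.
⟨p⟩ = 0.0000, ⟨p²⟩ = 13.832 ⇒ Δp = 3.7192.
Δx·Δp = 3.6997.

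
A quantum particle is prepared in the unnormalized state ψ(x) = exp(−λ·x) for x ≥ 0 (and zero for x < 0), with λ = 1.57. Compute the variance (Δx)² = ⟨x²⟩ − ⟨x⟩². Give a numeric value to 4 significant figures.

0.1014

Compute ⟨x⟩ and ⟨x²⟩ separately, then (Δx)² = ⟨x²⟩ − ⟨x⟩².
Every integrand reduces to terms xʲ·e^(−2λx) on [0, ∞); use ∫₀^∞ xʲ·e^(−2λx) dx = j!/(2λ)^(j+1).
Normalization: ∫|ψ|² dx = 0.31847.
⟨x⟩ = 0.31847 and ⟨x²⟩ = 0.20285.
(Δx)² = 0.20285 − (0.31847)² = 0.10142.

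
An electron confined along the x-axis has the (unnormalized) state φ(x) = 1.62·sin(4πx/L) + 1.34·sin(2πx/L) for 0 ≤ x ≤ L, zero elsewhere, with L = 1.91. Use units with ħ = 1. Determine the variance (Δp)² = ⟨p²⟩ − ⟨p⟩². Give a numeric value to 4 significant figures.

30.10

Compute ⟨p⟩ and ⟨p²⟩ separately; (Δp)² = ⟨p²⟩ − ⟨p⟩².
d²/dx² sin(jπx/L) = −(jπ/L)²·sin(jπx/L); on 0 ≤ x ≤ L, ∫sin²(jπx/L) dx = L/2 and ∫sin(jπx/L)·sin(lπx/L) dx = 0 for j ≠ l, so only diagonal terms survive in ∫|φ|² and ∫φ·φ″; ∫φ·φ′ dx = [φ²/2] between the walls = 0.
Normalization: ∫|φ|² dx = 4.2211.
⟨p⟩ = 0.0000 and ⟨p²⟩ = 30.098.
(Δp)² = 30.098 − (0.0000)² = 30.098.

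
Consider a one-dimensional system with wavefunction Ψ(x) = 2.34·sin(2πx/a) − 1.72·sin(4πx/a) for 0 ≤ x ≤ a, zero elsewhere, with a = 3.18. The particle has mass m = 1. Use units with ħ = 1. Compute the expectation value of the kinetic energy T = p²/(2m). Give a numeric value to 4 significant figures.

T = −(ħ²/2m) d²/dx², so ⟨T⟩ = −(ħ²/2m) ∫ Ψ*·Ψ'' dx / ∫|Ψ|² dx; with m = 1.
d²/dx² sin(jπx/a) = −(jπ/a)²·sin(jπx/a); on 0 ≤ x ≤ a, ∫sin²(jπx/a) dx = a/2 and ∫sin(jπx/a)·sin(lπx/a) dx = 0 for j ≠ l, so only diagonal terms survive in ∫|Ψ|² and ∫Ψ·Ψ″; ∫Ψ·Ψ′ dx = [Ψ²/2] between the walls = 0.
State is unnormalized: ∫|Ψ|² dx = 13.410, and ∫Ψ*·(−ħ²/2m · Ψ'') dx = 53.722, so ⟨T⟩ = 53.722 / 13.410.
⟨T⟩ = 4.0061.

4.006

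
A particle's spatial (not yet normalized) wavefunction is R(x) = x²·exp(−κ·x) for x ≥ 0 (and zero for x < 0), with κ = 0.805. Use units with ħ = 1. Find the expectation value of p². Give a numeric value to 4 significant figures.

0.2160

p² R = −ħ² d²R/dx²; ⟨p²⟩ = −ħ² ∫ R*·R'' dx / ∫|R|² dx.
Differentiate x²·exp(−κ·x) with the product rule; every integrand then reduces to terms xʲ·e^(−2κx) on [0, ∞), with ∫₀^∞ xʲ·e^(−2κx) dx = j!/(2κ)^(j+1).
State is unnormalized: ∫|R|² dx = 2.2186, and ∫R*·(−ħ² R'') dx = 0.47924, so ⟨p²⟩ = 0.47924 / 2.2186.
⟨p²⟩ = 0.21601.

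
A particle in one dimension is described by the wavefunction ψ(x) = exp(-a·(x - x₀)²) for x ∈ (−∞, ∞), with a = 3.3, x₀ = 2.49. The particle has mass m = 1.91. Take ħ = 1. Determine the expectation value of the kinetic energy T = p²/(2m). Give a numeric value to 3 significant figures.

T = −(ħ²/2m) d²/dx², so ⟨T⟩ = −(ħ²/2m) ∫ ψ*·ψ'' dx / ∫|ψ|² dx; with m = 1.91.
Gaussian moments (u = x − x₀): ∫u^(2j)·e^(−2au²) du = (2j−1)!!/(4a)^j · √(π/(2a)), odd powers integrate to 0; here √(π/(2a)) = 0.68993. Derivatives: d/dx e^(−au²) = −2au·e^(−au²), d²/dx² e^(−au²) = (4a²u² − 2a)·e^(−au²).
State is unnormalized: ∫|ψ|² dx = 0.68993, and ∫ψ*·(−ħ²/2m · ψ'') dx = 0.59601, so ⟨T⟩ = 0.59601 / 0.68993.
⟨T⟩ = 0.86387.

0.864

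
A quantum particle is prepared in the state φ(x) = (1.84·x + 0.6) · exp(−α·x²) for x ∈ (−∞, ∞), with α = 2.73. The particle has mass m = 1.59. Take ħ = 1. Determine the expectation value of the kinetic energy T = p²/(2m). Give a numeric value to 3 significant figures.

1.65

T = −(ħ²/2m) d²/dx², so ⟨T⟩ = −(ħ²/2m) ∫ φ*·φ'' dx / ∫|φ|² dx; with m = 1.59.
Expand each integrand as polynomial × e^(−2αx²) and use ∫x^(2j)·e^(−2αx²) dx = (2j−1)!!/(4α)^j · √(π/(2α)), odd powers → 0; here √(π/(2α)) = 0.75854. Differentiate with the product rule, d/dx e^(−αx²) = −2αx·e^(−αx²).
State is unnormalized: ∫|φ|² dx = 0.50825, and ∫φ*·(−ħ²/2m · φ'') dx = 0.84012, so ⟨T⟩ = 0.84012 / 0.50825.
⟨T⟩ = 1.6530.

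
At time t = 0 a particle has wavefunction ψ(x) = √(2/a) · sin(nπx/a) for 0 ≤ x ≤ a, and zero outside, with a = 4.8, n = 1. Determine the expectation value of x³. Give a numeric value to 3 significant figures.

19.2

⟨x³⟩ = ∫ x³·|ψ|² dx (integrals over the domain).
With sin²θ = (1 − cos2θ)/2 on 0 ≤ x ≤ a: ∫sin²(nπx/a) dx = a/2, ∫x·sin²(nπx/a) dx = a²/4, ∫x²·sin²(nπx/a) dx = a³·(1/6 − 1/(4n²π²)); higher powers xᵏ the same way, integrating xᵏ·cos(2nπx/a) by parts.
⟨x³⟩ = 19.244.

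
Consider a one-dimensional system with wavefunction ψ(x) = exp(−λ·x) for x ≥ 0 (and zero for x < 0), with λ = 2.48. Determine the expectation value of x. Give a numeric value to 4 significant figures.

⟨x⟩ = ∫ x·|ψ|² dx / ∫|ψ|² dx (integrals over the domain).
Every integrand reduces to terms xʲ·e^(−2λx) on [0, ∞); use ∫₀^∞ xʲ·e^(−2λx) dx = j!/(2λ)^(j+1).
State is unnormalized: ∫|ψ|² dx = 0.20161, and ∫ψ*·x·ψ dx = 0.040648, so ⟨x⟩ = 0.040648 / 0.20161.
⟨x⟩ = 0.20161.

0.2016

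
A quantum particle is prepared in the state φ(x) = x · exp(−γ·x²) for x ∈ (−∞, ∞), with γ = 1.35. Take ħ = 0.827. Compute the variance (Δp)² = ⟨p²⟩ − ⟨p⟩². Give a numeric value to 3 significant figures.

Compute ⟨p⟩ and ⟨p²⟩ separately; (Δp)² = ⟨p²⟩ − ⟨p⟩².
Expand each integrand as polynomial × e^(−2γx²) and use ∫x^(2j)·e^(−2γx²) dx = (2j−1)!!/(4γ)^j · √(π/(2γ)), odd powers → 0; here √(π/(2γ)) = 1.0787. Differentiate with the product rule, d/dx e^(−γx²) = −2γx·e^(−γx²).
Normalization: ∫|φ|² dx = 0.19976.
⟨p⟩ = 0.0000 and ⟨p²⟩ = 2.7699.
(Δp)² = 2.7699 − (0.0000)² = 2.7699.

2.77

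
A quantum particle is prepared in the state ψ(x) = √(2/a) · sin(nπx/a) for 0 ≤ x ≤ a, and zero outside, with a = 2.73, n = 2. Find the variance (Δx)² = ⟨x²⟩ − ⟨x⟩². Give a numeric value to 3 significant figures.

0.527

Compute ⟨x⟩ and ⟨x²⟩ separately, then (Δx)² = ⟨x²⟩ − ⟨x⟩².
With sin²θ = (1 − cos2θ)/2 on 0 ≤ x ≤ a: ∫sin²(nπx/a) dx = a/2, ∫x·sin²(nπx/a) dx = a²/4, ∫x²·sin²(nπx/a) dx = a³·(1/6 − 1/(4n²π²)); higher powers xᵏ the same way, integrating xᵏ·cos(2nπx/a) by parts.
⟨x⟩ = 1.3650 and ⟨x²⟩ = 2.3899.
(Δx)² = 2.3899 − (1.3650)² = 0.52668.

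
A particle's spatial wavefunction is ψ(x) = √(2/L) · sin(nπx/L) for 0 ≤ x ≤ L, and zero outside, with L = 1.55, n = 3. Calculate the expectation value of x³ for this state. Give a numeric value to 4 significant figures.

⟨x³⟩ = ∫ x³·|ψ|² dx (integrals over the domain).
With sin²θ = (1 − cos2θ)/2 on 0 ≤ x ≤ L: ∫sin²(nπx/L) dx = L/2, ∫x·sin²(nπx/L) dx = L²/4, ∫x²·sin²(nπx/L) dx = L³·(1/6 − 1/(4n²π²)); higher powers xᵏ the same way, integrating xᵏ·cos(2nπx/L) by parts.
⟨x³⟩ = 0.89953.

0.8995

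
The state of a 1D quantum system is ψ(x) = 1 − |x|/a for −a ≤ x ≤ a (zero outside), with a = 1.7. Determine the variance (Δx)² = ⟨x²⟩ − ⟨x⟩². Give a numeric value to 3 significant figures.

Compute ⟨x⟩ and ⟨x²⟩ separately, then (Δx)² = ⟨x²⟩ − ⟨x⟩².
ψ is even, so ∫ over [−a, a] = 2∫₀ᵃ with ψ = 1 − x/a there: ∫₀ᵃ (1 − x/a)² dx = a/3, ∫₀ᵃ x²(1 − x/a)² dx = a³/30, ∫₀ᵃ x⁴(1 − x/a)² dx = a⁵/105.
Normalization: ∫|ψ|² dx = 1.1333.
⟨x⟩ = 0.0000 and ⟨x²⟩ = 0.28900.
(Δx)² = 0.28900 − (0.0000)² = 0.28900.

0.289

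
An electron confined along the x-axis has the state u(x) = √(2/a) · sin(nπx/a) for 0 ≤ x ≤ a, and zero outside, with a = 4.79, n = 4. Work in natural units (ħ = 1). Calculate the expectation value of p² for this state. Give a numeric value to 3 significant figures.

6.88

p² u = −ħ² d²u/dx²; ⟨p²⟩ = −ħ² ∫ u*·u'' dx.
d/dx sin(nπx/a) = (nπ/a)·cos(nπx/a) and d²/dx² sin(nπx/a) = −(nπ/a)²·sin(nπx/a); on 0 ≤ x ≤ a, ∫sin²(nπx/a) dx = a/2 and ∫sin(nπx/a)·cos(nπx/a) dx = 0.
⟨p²⟩ = 6.8825.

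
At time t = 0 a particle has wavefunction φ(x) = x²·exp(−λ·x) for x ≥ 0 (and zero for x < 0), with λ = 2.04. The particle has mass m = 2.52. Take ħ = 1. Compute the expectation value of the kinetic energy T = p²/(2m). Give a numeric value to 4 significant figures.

0.2752

T = −(ħ²/2m) d²/dx², so ⟨T⟩ = −(ħ²/2m) ∫ φ*·φ'' dx / ∫|φ|² dx; with m = 2.52.
Differentiate x²·exp(−λ·x) with the product rule; every integrand then reduces to terms xʲ·e^(−2λx) on [0, ∞), with ∫₀^∞ xʲ·e^(−2λx) dx = j!/(2λ)^(j+1).
State is unnormalized: ∫|φ|² dx = 0.021228, and ∫φ*·(−ħ²/2m · φ'') dx = 0.0058428, so ⟨T⟩ = 0.0058428 / 0.021228.
⟨T⟩ = 0.27524.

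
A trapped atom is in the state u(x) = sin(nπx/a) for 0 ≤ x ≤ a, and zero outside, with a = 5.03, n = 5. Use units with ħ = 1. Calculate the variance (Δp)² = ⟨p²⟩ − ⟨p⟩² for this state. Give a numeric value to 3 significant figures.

Compute ⟨p⟩ and ⟨p²⟩ separately; (Δp)² = ⟨p²⟩ − ⟨p⟩².
d/dx sin(nπx/a) = (nπ/a)·cos(nπx/a) and d²/dx² sin(nπx/a) = −(nπ/a)²·sin(nπx/a); on 0 ≤ x ≤ a, ∫sin²(nπx/a) dx = a/2 and ∫sin(nπx/a)·cos(nπx/a) dx = 0.
Normalization: ∫|u|² dx = 2.5150.
⟨p⟩ = 0.0000 and ⟨p²⟩ = 9.7522.
(Δp)² = 9.7522 − (0.0000)² = 9.7522.

9.75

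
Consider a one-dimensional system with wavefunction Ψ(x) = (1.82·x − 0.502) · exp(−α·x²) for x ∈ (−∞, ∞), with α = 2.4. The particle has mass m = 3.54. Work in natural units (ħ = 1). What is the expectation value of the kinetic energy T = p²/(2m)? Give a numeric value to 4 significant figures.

T = −(ħ²/2m) d²/dx², so ⟨T⟩ = −(ħ²/2m) ∫ Ψ*·Ψ'' dx / ∫|Ψ|² dx; with m = 3.54.
Expand each integrand as polynomial × e^(−2αx²) and use ∫x^(2j)·e^(−2αx²) dx = (2j−1)!!/(4α)^j · √(π/(2α)), odd powers → 0; here √(π/(2α)) = 0.80901. Differentiate with the product rule, d/dx e^(−αx²) = −2αx·e^(−αx²).
State is unnormalized: ∫|Ψ|² dx = 0.48302, and ∫Ψ*·(−ħ²/2m · Ψ'') dx = 0.35298, so ⟨T⟩ = 0.35298 / 0.48302.
⟨T⟩ = 0.73079.

0.7308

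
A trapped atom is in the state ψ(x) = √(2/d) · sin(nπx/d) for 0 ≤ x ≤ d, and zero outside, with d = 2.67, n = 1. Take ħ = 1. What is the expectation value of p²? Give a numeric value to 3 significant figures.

1.38

p² ψ = −ħ² d²ψ/dx²; ⟨p²⟩ = −ħ² ∫ ψ*·ψ'' dx.
d/dx sin(nπx/d) = (nπ/d)·cos(nπx/d) and d²/dx² sin(nπx/d) = −(nπ/d)²·sin(nπx/d); on 0 ≤ x ≤ d, ∫sin²(nπx/d) dx = d/2 and ∫sin(nπx/d)·cos(nπx/d) dx = 0.
⟨p²⟩ = 1.3844.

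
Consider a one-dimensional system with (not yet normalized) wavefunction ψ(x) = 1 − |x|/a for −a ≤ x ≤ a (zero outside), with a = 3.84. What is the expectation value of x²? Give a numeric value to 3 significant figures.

⟨x²⟩ = ∫ x²·|ψ|² dx / ∫|ψ|² dx (integrals over the domain).
ψ is even, so ∫ over [−a, a] = 2∫₀ᵃ with ψ = 1 − x/a there: ∫₀ᵃ (1 − x/a)² dx = a/3, ∫₀ᵃ x²(1 − x/a)² dx = a³/30, ∫₀ᵃ x⁴(1 − x/a)² dx = a⁵/105.
State is unnormalized: ∫|ψ|² dx = 2.5600, and ∫ψ*·x²·ψ dx = 3.7749, so ⟨x²⟩ = 3.7749 / 2.5600.
⟨x²⟩ = 1.4746.

1.47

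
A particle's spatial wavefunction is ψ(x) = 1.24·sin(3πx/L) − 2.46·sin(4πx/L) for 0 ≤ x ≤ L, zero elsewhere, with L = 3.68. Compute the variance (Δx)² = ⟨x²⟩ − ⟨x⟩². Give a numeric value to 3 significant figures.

Compute ⟨x⟩ and ⟨x²⟩ separately, then (Δx)² = ⟨x²⟩ − ⟨x⟩².
On 0 ≤ x ≤ L (j ≠ l): ∫sin²(jπx/L) dx = L/2, ∫sin(jπx/L)·sin(lπx/L) dx = 0; diagonal moments ∫x·sin²(jπx/L) dx = L²/4, ∫x²·sin²(jπx/L) dx = L³·(1/6 − 1/(4j²π²)); cross terms ∫x·sin(jπx/L)·sin(lπx/L) dx = 0 for j + l even and −4jlL²/(π²(j² − l²)²) for j + l odd, ∫x²·sin(jπx/L)·sin(lπx/L) dx = (−1)^(j+l)·4jlL³/(π²(j² − l²)²); higher powers the same way via product-to-sum and parts.
Normalization: ∫|ψ|² dx = 13.964.
⟨x⟩ = 2.4272 and ⟨x²⟩ = 6.6255.
(Δx)² = 6.6255 − (2.4272)² = 0.73405.

0.734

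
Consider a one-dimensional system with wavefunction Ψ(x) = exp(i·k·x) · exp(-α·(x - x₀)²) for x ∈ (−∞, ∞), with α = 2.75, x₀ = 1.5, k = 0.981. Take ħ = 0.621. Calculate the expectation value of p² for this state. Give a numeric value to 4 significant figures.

p² Ψ = −ħ² d²Ψ/dx²; ⟨p²⟩ = −ħ² ∫ Ψ*·Ψ'' dx / ∫|Ψ|² dx.
Gaussian moments (u = x − x₀): ∫u^(2j)·e^(−2αu²) du = (2j−1)!!/(4α)^j · √(π/(2α)), odd powers integrate to 0; here √(π/(2α)) = 0.75578. Derivatives: Ψ′ = (ik − 2αu)·Ψ, Ψ″ = ((ik − 2αu)² − 2α)·Ψ; the odd-in-u pieces drop out.
State is unnormalized: ∫|Ψ|² dx = 0.75578, and ∫Ψ*·(−ħ² Ψ'') dx = 1.0820, so ⟨p²⟩ = 1.0820 / 0.75578.
⟨p²⟩ = 1.4316.

1.432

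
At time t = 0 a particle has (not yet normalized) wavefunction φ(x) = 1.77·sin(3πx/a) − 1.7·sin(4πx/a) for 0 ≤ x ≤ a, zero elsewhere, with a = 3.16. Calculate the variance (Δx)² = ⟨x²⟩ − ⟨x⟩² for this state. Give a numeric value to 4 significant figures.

Compute ⟨x⟩ and ⟨x²⟩ separately, then (Δx)² = ⟨x²⟩ − ⟨x⟩².
On 0 ≤ x ≤ a (j ≠ l): ∫sin²(jπx/a) dx = a/2, ∫sin(jπx/a)·sin(lπx/a) dx = 0; diagonal moments ∫x·sin²(jπx/a) dx = a²/4, ∫x²·sin²(jπx/a) dx = a³·(1/6 − 1/(4j²π²)); cross terms ∫x·sin(jπx/a)·sin(lπx/a) dx = 0 for j + l even and −4jla²/(π²(j² − l²)²) for j + l odd, ∫x²·sin(jπx/a)·sin(lπx/a) dx = (−1)^(j+l)·4jla³/(π²(j² − l²)²); higher powers the same way via product-to-sum and parts.
Normalization: ∫|φ|² dx = 9.5162.
⟨x⟩ = 2.2068 and ⟨x²⟩ = 5.2647.
(Δx)² = 5.2647 − (2.2068)² = 0.39488.

0.3949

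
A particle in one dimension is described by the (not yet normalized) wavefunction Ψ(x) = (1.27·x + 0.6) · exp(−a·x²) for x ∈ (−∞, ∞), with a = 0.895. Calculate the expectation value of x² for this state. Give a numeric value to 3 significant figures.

⟨x²⟩ = ∫ x²·|Ψ|² dx / ∫|Ψ|² dx (integrals over the domain).
Expand each integrand as polynomial × e^(−2ax²) and use ∫x^(2j)·e^(−2ax²) dx = (2j−1)!!/(4a)^j · √(π/(2a)), odd powers → 0; here √(π/(2a)) = 1.3248.
State is unnormalized: ∫|Ψ|² dx = 1.0738, and ∫Ψ*·x²·Ψ dx = 0.63338, so ⟨x²⟩ = 0.63338 / 1.0738.
⟨x²⟩ = 0.58986.

0.590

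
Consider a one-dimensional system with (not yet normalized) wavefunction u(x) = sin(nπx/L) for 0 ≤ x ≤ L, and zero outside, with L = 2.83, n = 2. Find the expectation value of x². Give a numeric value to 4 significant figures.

2.568

⟨x²⟩ = ∫ x²·|u|² dx / ∫|u|² dx (integrals over the domain).
With sin²θ = (1 − cos2θ)/2 on 0 ≤ x ≤ L: ∫sin²(nπx/L) dx = L/2, ∫x·sin²(nπx/L) dx = L²/4, ∫x²·sin²(nπx/L) dx = L³·(1/6 − 1/(4n²π²)); higher powers xᵏ the same way, integrating xᵏ·cos(2nπx/L) by parts.
State is unnormalized: ∫|u|² dx = 1.4150, and ∫u*·x²·u dx = 3.6340, so ⟨x²⟩ = 3.6340 / 1.4150.
⟨x²⟩ = 2.5682.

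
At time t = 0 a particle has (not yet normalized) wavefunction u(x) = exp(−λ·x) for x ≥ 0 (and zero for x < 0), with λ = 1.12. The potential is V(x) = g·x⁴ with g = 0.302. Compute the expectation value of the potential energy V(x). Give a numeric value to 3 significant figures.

⟨V⟩ = ∫ V(x)·|u|² dx / ∫|u|² dx.
Every integrand reduces to terms xʲ·e^(−2λx) on [0, ∞); use ∫₀^∞ xʲ·e^(−2λx) dx = j!/(2λ)^(j+1).
State is unnormalized: ∫|u|² dx = 0.44643, and ∫u*·V(x)·u dx = 0.12852, so ⟨V⟩ = 0.12852 / 0.44643.
⟨V⟩ = 0.28789.

0.288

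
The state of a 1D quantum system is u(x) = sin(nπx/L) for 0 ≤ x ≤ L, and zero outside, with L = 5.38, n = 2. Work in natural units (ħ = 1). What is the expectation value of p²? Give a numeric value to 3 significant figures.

1.36

p² u = −ħ² d²u/dx²; ⟨p²⟩ = −ħ² ∫ u*·u'' dx / ∫|u|² dx.
d/dx sin(nπx/L) = (nπ/L)·cos(nπx/L) and d²/dx² sin(nπx/L) = −(nπ/L)²·sin(nπx/L); on 0 ≤ x ≤ L, ∫sin²(nπx/L) dx = L/2 and ∫sin(nπx/L)·cos(nπx/L) dx = 0.
State is unnormalized: ∫|u|² dx = 2.6900, and ∫u*·(−ħ² u'') dx = 3.6690, so ⟨p²⟩ = 3.6690 / 2.6900.
⟨p²⟩ = 1.3639.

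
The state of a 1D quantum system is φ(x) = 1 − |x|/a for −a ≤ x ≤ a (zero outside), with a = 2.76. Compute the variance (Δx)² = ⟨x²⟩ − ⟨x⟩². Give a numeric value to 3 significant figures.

Compute ⟨x⟩ and ⟨x²⟩ separately, then (Δx)² = ⟨x²⟩ − ⟨x⟩².
φ is even, so ∫ over [−a, a] = 2∫₀ᵃ with φ = 1 − x/a there: ∫₀ᵃ (1 − x/a)² dx = a/3, ∫₀ᵃ x²(1 − x/a)² dx = a³/30, ∫₀ᵃ x⁴(1 − x/a)² dx = a⁵/105.
Normalization: ∫|φ|² dx = 1.8400.
⟨x⟩ = 0.0000 and ⟨x²⟩ = 0.76176.
(Δx)² = 0.76176 − (0.0000)² = 0.76176.

0.762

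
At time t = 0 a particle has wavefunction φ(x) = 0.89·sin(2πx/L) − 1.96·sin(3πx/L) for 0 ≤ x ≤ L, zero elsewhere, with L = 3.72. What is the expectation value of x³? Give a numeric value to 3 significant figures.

⟨x³⟩ = ∫ x³·|φ|² dx / ∫|φ|² dx (integrals over the domain).
On 0 ≤ x ≤ L (j ≠ l): ∫sin²(jπx/L) dx = L/2, ∫sin(jπx/L)·sin(lπx/L) dx = 0; diagonal moments ∫x·sin²(jπx/L) dx = L²/4, ∫x²·sin²(jπx/L) dx = L³·(1/6 − 1/(4j²π²)); cross terms ∫x·sin(jπx/L)·sin(lπx/L) dx = 0 for j + l even and −4jlL²/(π²(j² − l²)²) for j + l odd, ∫x²·sin(jπx/L)·sin(lπx/L) dx = (−1)^(j+l)·4jlL³/(π²(j² − l²)²); higher powers the same way via product-to-sum and parts.
State is unnormalized: ∫|φ|² dx = 8.6187, and ∫φ*·x³·φ dx = 162.77, so ⟨x³⟩ = 162.77 / 8.6187.
⟨x³⟩ = 18.885.

18.9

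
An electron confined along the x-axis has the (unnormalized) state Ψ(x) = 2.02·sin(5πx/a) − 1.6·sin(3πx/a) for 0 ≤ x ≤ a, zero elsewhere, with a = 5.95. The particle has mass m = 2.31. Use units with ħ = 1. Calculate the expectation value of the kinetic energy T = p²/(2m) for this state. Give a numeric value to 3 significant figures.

1.14

T = −(ħ²/2m) d²/dx², so ⟨T⟩ = −(ħ²/2m) ∫ Ψ*·Ψ'' dx / ∫|Ψ|² dx; with m = 2.31.
d²/dx² sin(jπx/a) = −(jπ/a)²·sin(jπx/a); on 0 ≤ x ≤ a, ∫sin²(jπx/a) dx = a/2 and ∫sin(jπx/a)·sin(lπx/a) dx = 0 for j ≠ l, so only diagonal terms survive in ∫|Ψ|² and ∫Ψ·Ψ″; ∫Ψ·Ψ′ dx = [Ψ²/2] between the walls = 0.
State is unnormalized: ∫|Ψ|² dx = 19.755, and ∫Ψ*·(−ħ²/2m · Ψ'') dx = 22.449, so ⟨T⟩ = 22.449 / 19.755.
⟨T⟩ = 1.1364.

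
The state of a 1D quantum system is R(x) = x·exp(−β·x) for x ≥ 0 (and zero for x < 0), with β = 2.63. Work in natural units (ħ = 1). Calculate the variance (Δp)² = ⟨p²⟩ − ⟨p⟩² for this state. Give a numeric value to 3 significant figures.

6.92

Compute ⟨p⟩ and ⟨p²⟩ separately; (Δp)² = ⟨p²⟩ − ⟨p⟩².
Differentiate x·exp(−β·x) with the product rule; every integrand then reduces to terms xʲ·e^(−2βx) on [0, ∞), with ∫₀^∞ xʲ·e^(−2βx) dx = j!/(2β)^(j+1).
Normalization: ∫|R|² dx = 0.013743.
⟨p⟩ = 0.0000 and ⟨p²⟩ = 6.9169.
(Δp)² = 6.9169 − (0.0000)² = 6.9169.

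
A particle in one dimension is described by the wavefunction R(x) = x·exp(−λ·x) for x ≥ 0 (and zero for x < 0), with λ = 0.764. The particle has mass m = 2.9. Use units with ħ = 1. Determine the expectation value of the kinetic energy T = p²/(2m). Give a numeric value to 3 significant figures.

0.101

T = −(ħ²/2m) d²/dx², so ⟨T⟩ = −(ħ²/2m) ∫ R*·R'' dx / ∫|R|² dx; with m = 2.9.
Differentiate x·exp(−λ·x) with the product rule; every integrand then reduces to terms xʲ·e^(−2λx) on [0, ∞), with ∫₀^∞ xʲ·e^(−2λx) dx = j!/(2λ)^(j+1).
State is unnormalized: ∫|R|² dx = 0.56061, and ∫R*·(−ħ²/2m · R'') dx = 0.056418, so ⟨T⟩ = 0.056418 / 0.56061.
⟨T⟩ = 0.10064.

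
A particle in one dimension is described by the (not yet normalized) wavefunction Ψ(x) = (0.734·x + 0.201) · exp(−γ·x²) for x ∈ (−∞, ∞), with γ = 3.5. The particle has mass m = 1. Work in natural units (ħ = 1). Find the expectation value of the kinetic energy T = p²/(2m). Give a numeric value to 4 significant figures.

T = −(ħ²/2m) d²/dx², so ⟨T⟩ = −(ħ²/2m) ∫ Ψ*·Ψ'' dx / ∫|Ψ|² dx; with m = 1.
Expand each integrand as polynomial × e^(−2γx²) and use ∫x^(2j)·e^(−2γx²) dx = (2j−1)!!/(4γ)^j · √(π/(2γ)), odd powers → 0; here √(π/(2γ)) = 0.66992. Differentiate with the product rule, d/dx e^(−γx²) = −2γx·e^(−γx²).
State is unnormalized: ∫|Ψ|² dx = 0.052846, and ∫Ψ*·(−ħ²/2m · Ψ'') dx = 0.18271, so ⟨T⟩ = 0.18271 / 0.052846.
⟨T⟩ = 3.4574.

3.457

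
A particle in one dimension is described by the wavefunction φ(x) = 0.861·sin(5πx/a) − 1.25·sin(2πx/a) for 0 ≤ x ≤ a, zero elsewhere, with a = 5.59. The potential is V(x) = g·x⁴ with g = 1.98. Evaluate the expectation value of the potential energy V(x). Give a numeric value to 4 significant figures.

413.3

⟨V⟩ = ∫ V(x)·|φ|² dx / ∫|φ|² dx.
On 0 ≤ x ≤ a (j ≠ l): ∫sin²(jπx/a) dx = a/2, ∫sin(jπx/a)·sin(lπx/a) dx = 0; diagonal moments ∫x·sin²(jπx/a) dx = a²/4, ∫x²·sin²(jπx/a) dx = a³·(1/6 − 1/(4j²π²)); cross terms ∫x·sin(jπx/a)·sin(lπx/a) dx = 0 for j + l even and −4jla²/(π²(j² − l²)²) for j + l odd, ∫x²·sin(jπx/a)·sin(lπx/a) dx = (−1)^(j+l)·4jla³/(π²(j² − l²)²); higher powers the same way via product-to-sum and parts.
State is unnormalized: ∫|φ|² dx = 6.4392, and ∫φ*·V(x)·φ dx = 2661.4, so ⟨V⟩ = 2661.4 / 6.4392.
⟨V⟩ = 413.31.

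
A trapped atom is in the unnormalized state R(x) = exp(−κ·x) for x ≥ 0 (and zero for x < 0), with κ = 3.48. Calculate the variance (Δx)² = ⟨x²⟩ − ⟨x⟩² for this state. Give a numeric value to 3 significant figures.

Compute ⟨x⟩ and ⟨x²⟩ separately, then (Δx)² = ⟨x²⟩ − ⟨x⟩².
Every integrand reduces to terms xʲ·e^(−2κx) on [0, ∞); use ∫₀^∞ xʲ·e^(−2κx) dx = j!/(2κ)^(j+1).
Normalization: ∫|R|² dx = 0.14368.
⟨x⟩ = 0.14368 and ⟨x²⟩ = 0.041287.
(Δx)² = 0.041287 − (0.14368)² = 0.020643.

0.0206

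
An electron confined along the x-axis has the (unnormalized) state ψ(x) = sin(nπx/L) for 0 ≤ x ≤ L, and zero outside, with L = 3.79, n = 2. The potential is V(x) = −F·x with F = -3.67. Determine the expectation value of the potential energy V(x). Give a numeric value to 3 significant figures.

⟨V⟩ = ∫ V(x)·|ψ|² dx / ∫|ψ|² dx.
With sin²θ = (1 − cos2θ)/2 on 0 ≤ x ≤ L: ∫sin²(nπx/L) dx = L/2, ∫x·sin²(nπx/L) dx = L²/4, ∫x²·sin²(nπx/L) dx = L³·(1/6 − 1/(4n²π²)); higher powers xᵏ the same way, integrating xᵏ·cos(2nπx/L) by parts.
State is unnormalized: ∫|ψ|² dx = 1.8950, and ∫ψ*·V(x)·ψ dx = 13.179, so ⟨V⟩ = 13.179 / 1.8950.
⟨V⟩ = 6.9547.

6.95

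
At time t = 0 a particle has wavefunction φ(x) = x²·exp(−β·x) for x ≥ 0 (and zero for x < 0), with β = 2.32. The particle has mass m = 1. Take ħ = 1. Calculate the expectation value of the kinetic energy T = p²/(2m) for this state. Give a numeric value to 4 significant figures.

0.8971

T = −(ħ²/2m) d²/dx², so ⟨T⟩ = −(ħ²/2m) ∫ φ*·φ'' dx / ∫|φ|² dx; with m = 1.
Differentiate x²·exp(−β·x) with the product rule; every integrand then reduces to terms xʲ·e^(−2βx) on [0, ∞), with ∫₀^∞ xʲ·e^(−2βx) dx = j!/(2β)^(j+1).
State is unnormalized: ∫|φ|² dx = 0.011159, and ∫φ*·(−ħ²/2m · φ'') dx = 0.010010, so ⟨T⟩ = 0.010010 / 0.011159.
⟨T⟩ = 0.89707.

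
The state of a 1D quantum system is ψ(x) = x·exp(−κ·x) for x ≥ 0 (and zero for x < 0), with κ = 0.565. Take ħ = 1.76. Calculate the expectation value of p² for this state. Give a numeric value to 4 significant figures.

0.9888

p² ψ = −ħ² d²ψ/dx²; ⟨p²⟩ = −ħ² ∫ ψ*·ψ'' dx / ∫|ψ|² dx.
Differentiate x·exp(−κ·x) with the product rule; every integrand then reduces to terms xʲ·e^(−2κx) on [0, ∞), with ∫₀^∞ xʲ·e^(−2κx) dx = j!/(2κ)^(j+1).
State is unnormalized: ∫|ψ|² dx = 1.3861, and ∫ψ*·(−ħ² ψ'') dx = 1.3706, so ⟨p²⟩ = 1.3706 / 1.3861.
⟨p²⟩ = 0.98883.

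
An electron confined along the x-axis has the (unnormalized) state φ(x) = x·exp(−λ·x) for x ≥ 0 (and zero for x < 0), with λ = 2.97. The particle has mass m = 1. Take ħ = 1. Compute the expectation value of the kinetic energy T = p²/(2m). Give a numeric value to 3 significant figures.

4.41

T = −(ħ²/2m) d²/dx², so ⟨T⟩ = −(ħ²/2m) ∫ φ*·φ'' dx / ∫|φ|² dx; with m = 1.
Differentiate x·exp(−λ·x) with the product rule; every integrand then reduces to terms xʲ·e^(−2λx) on [0, ∞), with ∫₀^∞ xʲ·e^(−2λx) dx = j!/(2λ)^(j+1).
State is unnormalized: ∫|φ|² dx = 0.0095427, and ∫φ*·(−ħ²/2m · φ'') dx = 0.042088, so ⟨T⟩ = 0.042088 / 0.0095427.
⟨T⟩ = 4.4105.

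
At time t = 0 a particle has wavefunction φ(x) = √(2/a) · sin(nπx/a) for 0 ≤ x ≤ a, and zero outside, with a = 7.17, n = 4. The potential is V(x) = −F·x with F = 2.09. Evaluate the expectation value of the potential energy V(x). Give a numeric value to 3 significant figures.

-7.49

⟨V⟩ = ∫ V(x)·|φ|² dx.
With sin²θ = (1 − cos2θ)/2 on 0 ≤ x ≤ a: ∫sin²(nπx/a) dx = a/2, ∫x·sin²(nπx/a) dx = a²/4, ∫x²·sin²(nπx/a) dx = a³·(1/6 − 1/(4n²π²)); higher powers xᵏ the same way, integrating xᵏ·cos(2nπx/a) by parts.
⟨V⟩ = -7.4927.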